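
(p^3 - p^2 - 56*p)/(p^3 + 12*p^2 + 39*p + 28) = p*(p - 8)/(p^2 + 5*p + 4)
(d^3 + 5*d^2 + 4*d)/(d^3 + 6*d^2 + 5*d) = (d + 4)/(d + 5)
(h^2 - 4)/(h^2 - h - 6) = (h - 2)/(h - 3)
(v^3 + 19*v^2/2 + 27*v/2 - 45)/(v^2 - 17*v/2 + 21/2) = (v^2 + 11*v + 30)/(v - 7)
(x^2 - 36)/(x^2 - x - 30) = (x + 6)/(x + 5)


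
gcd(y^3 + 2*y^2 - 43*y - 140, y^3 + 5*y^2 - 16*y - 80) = y^2 + 9*y + 20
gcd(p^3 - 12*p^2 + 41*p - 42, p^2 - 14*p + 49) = p - 7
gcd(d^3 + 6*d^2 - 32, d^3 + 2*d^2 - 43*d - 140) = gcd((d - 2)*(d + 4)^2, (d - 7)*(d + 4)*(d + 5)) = d + 4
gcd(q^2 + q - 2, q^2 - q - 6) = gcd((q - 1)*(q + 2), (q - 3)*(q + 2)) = q + 2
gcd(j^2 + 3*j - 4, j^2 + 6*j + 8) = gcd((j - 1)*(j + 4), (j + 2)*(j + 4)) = j + 4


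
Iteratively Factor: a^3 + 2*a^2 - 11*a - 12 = (a - 3)*(a^2 + 5*a + 4) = (a - 3)*(a + 1)*(a + 4)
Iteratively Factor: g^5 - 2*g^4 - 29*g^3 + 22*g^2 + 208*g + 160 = (g + 2)*(g^4 - 4*g^3 - 21*g^2 + 64*g + 80) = (g - 5)*(g + 2)*(g^3 + g^2 - 16*g - 16) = (g - 5)*(g + 2)*(g + 4)*(g^2 - 3*g - 4) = (g - 5)*(g + 1)*(g + 2)*(g + 4)*(g - 4)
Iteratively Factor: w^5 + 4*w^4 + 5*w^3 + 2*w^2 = (w)*(w^4 + 4*w^3 + 5*w^2 + 2*w) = w*(w + 1)*(w^3 + 3*w^2 + 2*w) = w*(w + 1)*(w + 2)*(w^2 + w) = w*(w + 1)^2*(w + 2)*(w)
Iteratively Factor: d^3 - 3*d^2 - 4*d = (d)*(d^2 - 3*d - 4) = d*(d + 1)*(d - 4)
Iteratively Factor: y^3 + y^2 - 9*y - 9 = (y - 3)*(y^2 + 4*y + 3) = (y - 3)*(y + 3)*(y + 1)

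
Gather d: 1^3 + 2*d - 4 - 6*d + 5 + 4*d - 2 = 0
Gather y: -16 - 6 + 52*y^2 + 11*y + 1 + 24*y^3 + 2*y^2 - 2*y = 24*y^3 + 54*y^2 + 9*y - 21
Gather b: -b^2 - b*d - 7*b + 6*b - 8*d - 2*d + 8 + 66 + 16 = -b^2 + b*(-d - 1) - 10*d + 90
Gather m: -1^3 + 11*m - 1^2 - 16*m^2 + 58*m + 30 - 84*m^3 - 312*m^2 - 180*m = -84*m^3 - 328*m^2 - 111*m + 28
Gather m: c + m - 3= c + m - 3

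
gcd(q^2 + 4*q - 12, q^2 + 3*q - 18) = q + 6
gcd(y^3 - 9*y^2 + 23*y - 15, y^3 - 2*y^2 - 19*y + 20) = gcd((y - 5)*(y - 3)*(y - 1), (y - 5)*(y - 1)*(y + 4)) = y^2 - 6*y + 5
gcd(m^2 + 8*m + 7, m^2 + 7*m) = m + 7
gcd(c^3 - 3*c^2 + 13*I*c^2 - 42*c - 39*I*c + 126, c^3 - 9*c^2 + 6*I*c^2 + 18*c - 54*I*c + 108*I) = c^2 + c*(-3 + 6*I) - 18*I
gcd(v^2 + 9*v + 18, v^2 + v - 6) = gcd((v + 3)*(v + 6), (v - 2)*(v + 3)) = v + 3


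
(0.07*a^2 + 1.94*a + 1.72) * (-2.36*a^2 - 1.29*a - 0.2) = -0.1652*a^4 - 4.6687*a^3 - 6.5758*a^2 - 2.6068*a - 0.344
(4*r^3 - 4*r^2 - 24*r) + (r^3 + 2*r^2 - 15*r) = 5*r^3 - 2*r^2 - 39*r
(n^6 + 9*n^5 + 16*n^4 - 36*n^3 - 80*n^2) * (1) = n^6 + 9*n^5 + 16*n^4 - 36*n^3 - 80*n^2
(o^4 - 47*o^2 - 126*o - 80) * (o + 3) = o^5 + 3*o^4 - 47*o^3 - 267*o^2 - 458*o - 240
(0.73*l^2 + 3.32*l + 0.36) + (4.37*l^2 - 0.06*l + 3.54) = 5.1*l^2 + 3.26*l + 3.9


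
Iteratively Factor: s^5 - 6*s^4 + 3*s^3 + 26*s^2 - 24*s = (s - 4)*(s^4 - 2*s^3 - 5*s^2 + 6*s) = (s - 4)*(s + 2)*(s^3 - 4*s^2 + 3*s) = s*(s - 4)*(s + 2)*(s^2 - 4*s + 3) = s*(s - 4)*(s - 1)*(s + 2)*(s - 3)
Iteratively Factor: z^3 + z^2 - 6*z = (z - 2)*(z^2 + 3*z) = (z - 2)*(z + 3)*(z)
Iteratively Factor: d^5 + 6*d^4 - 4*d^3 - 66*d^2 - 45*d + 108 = (d - 1)*(d^4 + 7*d^3 + 3*d^2 - 63*d - 108) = (d - 3)*(d - 1)*(d^3 + 10*d^2 + 33*d + 36) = (d - 3)*(d - 1)*(d + 3)*(d^2 + 7*d + 12) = (d - 3)*(d - 1)*(d + 3)*(d + 4)*(d + 3)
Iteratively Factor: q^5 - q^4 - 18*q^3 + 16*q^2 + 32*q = (q - 2)*(q^4 + q^3 - 16*q^2 - 16*q) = (q - 2)*(q + 4)*(q^3 - 3*q^2 - 4*q) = (q - 2)*(q + 1)*(q + 4)*(q^2 - 4*q) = (q - 4)*(q - 2)*(q + 1)*(q + 4)*(q)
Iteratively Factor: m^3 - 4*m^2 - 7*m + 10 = (m - 1)*(m^2 - 3*m - 10) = (m - 1)*(m + 2)*(m - 5)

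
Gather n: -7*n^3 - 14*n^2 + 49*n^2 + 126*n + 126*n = -7*n^3 + 35*n^2 + 252*n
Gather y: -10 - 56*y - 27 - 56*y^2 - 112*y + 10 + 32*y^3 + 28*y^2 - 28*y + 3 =32*y^3 - 28*y^2 - 196*y - 24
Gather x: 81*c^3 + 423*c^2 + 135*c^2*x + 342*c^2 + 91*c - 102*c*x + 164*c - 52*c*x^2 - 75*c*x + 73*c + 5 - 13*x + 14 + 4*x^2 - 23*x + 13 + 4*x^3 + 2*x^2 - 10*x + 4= 81*c^3 + 765*c^2 + 328*c + 4*x^3 + x^2*(6 - 52*c) + x*(135*c^2 - 177*c - 46) + 36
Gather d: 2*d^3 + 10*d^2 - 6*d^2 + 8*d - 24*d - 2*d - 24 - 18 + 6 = 2*d^3 + 4*d^2 - 18*d - 36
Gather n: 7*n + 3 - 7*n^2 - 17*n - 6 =-7*n^2 - 10*n - 3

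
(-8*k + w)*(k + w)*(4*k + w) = -32*k^3 - 36*k^2*w - 3*k*w^2 + w^3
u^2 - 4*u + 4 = (u - 2)^2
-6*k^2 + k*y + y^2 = (-2*k + y)*(3*k + y)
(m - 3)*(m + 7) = m^2 + 4*m - 21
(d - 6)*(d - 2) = d^2 - 8*d + 12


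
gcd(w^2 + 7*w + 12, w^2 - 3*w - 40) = 1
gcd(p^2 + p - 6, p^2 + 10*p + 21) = p + 3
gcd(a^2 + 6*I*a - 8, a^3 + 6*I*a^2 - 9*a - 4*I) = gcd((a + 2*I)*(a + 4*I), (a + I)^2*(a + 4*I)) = a + 4*I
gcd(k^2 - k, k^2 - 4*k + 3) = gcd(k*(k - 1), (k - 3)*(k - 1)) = k - 1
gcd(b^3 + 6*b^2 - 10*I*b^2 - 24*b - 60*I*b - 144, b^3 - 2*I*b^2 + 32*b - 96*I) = b - 4*I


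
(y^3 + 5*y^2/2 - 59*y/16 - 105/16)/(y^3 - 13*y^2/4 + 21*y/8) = (4*y^2 + 17*y + 15)/(2*y*(2*y - 3))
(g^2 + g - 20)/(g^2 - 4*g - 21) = (-g^2 - g + 20)/(-g^2 + 4*g + 21)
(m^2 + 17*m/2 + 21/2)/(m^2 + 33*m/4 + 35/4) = 2*(2*m + 3)/(4*m + 5)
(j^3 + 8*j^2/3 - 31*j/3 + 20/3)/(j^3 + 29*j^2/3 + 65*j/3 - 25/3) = (3*j^2 - 7*j + 4)/(3*j^2 + 14*j - 5)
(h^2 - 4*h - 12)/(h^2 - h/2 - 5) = 2*(h - 6)/(2*h - 5)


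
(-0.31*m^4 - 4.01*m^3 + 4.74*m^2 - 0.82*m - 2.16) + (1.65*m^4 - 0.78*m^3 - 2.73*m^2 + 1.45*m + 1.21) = 1.34*m^4 - 4.79*m^3 + 2.01*m^2 + 0.63*m - 0.95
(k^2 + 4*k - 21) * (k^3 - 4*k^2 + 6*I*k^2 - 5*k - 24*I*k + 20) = k^5 + 6*I*k^4 - 42*k^3 + 84*k^2 - 222*I*k^2 + 185*k + 504*I*k - 420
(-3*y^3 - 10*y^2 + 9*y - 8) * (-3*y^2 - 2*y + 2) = 9*y^5 + 36*y^4 - 13*y^3 - 14*y^2 + 34*y - 16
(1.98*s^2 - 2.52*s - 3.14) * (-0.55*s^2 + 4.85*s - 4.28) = -1.089*s^4 + 10.989*s^3 - 18.9694*s^2 - 4.4434*s + 13.4392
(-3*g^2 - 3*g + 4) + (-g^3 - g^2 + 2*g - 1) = -g^3 - 4*g^2 - g + 3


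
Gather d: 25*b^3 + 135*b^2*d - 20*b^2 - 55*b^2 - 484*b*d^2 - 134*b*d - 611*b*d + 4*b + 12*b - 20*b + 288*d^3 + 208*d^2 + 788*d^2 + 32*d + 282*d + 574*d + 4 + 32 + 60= 25*b^3 - 75*b^2 - 4*b + 288*d^3 + d^2*(996 - 484*b) + d*(135*b^2 - 745*b + 888) + 96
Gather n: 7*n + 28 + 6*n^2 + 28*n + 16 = 6*n^2 + 35*n + 44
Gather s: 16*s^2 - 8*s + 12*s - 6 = 16*s^2 + 4*s - 6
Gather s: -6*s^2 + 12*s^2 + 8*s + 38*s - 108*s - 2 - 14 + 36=6*s^2 - 62*s + 20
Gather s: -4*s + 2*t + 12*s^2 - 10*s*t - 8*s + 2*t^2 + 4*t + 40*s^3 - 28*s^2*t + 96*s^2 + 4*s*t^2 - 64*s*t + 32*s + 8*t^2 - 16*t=40*s^3 + s^2*(108 - 28*t) + s*(4*t^2 - 74*t + 20) + 10*t^2 - 10*t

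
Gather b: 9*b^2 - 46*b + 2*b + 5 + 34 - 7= 9*b^2 - 44*b + 32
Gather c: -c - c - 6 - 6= -2*c - 12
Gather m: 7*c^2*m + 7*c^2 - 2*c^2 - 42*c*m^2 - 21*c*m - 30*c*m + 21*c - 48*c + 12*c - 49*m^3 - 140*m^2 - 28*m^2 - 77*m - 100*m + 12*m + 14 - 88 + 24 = 5*c^2 - 15*c - 49*m^3 + m^2*(-42*c - 168) + m*(7*c^2 - 51*c - 165) - 50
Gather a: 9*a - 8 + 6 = 9*a - 2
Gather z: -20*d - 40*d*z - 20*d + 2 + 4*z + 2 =-40*d + z*(4 - 40*d) + 4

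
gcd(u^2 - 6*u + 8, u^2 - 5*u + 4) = u - 4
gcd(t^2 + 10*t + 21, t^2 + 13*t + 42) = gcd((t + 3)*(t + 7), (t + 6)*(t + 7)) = t + 7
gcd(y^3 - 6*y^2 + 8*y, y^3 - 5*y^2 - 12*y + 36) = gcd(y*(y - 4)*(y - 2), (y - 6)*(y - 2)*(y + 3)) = y - 2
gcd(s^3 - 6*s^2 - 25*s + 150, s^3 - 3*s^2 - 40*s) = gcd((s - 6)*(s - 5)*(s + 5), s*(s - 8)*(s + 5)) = s + 5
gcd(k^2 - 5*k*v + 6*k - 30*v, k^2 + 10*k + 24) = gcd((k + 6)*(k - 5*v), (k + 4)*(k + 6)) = k + 6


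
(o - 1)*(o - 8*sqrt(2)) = o^2 - 8*sqrt(2)*o - o + 8*sqrt(2)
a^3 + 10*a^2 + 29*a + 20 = (a + 1)*(a + 4)*(a + 5)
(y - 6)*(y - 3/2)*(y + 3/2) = y^3 - 6*y^2 - 9*y/4 + 27/2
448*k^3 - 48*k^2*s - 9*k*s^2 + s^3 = (-8*k + s)^2*(7*k + s)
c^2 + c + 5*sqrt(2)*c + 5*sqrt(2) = (c + 1)*(c + 5*sqrt(2))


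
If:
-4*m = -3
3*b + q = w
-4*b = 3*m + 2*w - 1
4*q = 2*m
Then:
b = -1/5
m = 3/4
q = 3/8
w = -9/40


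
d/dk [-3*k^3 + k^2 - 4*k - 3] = -9*k^2 + 2*k - 4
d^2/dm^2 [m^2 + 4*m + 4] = 2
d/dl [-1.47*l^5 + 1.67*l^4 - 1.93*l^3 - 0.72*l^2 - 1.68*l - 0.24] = -7.35*l^4 + 6.68*l^3 - 5.79*l^2 - 1.44*l - 1.68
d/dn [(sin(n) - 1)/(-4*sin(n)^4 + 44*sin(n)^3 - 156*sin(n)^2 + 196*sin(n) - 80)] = (3*sin(n)^2 - 20*sin(n) + 29)*cos(n)/(4*(sin(n) - 5)^2*(sin(n) - 4)^2*(sin(n) - 1)^2)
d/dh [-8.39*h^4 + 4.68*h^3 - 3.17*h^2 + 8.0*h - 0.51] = -33.56*h^3 + 14.04*h^2 - 6.34*h + 8.0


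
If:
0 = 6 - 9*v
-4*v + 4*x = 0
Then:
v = 2/3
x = 2/3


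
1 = 1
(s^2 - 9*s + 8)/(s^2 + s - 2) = (s - 8)/(s + 2)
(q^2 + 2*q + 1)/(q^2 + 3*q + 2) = (q + 1)/(q + 2)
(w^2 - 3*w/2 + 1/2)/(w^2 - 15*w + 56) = (2*w^2 - 3*w + 1)/(2*(w^2 - 15*w + 56))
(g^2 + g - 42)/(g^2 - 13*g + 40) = (g^2 + g - 42)/(g^2 - 13*g + 40)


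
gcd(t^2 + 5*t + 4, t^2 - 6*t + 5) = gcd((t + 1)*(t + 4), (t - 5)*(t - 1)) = 1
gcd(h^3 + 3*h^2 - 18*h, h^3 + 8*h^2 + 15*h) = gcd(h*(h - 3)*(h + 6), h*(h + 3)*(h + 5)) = h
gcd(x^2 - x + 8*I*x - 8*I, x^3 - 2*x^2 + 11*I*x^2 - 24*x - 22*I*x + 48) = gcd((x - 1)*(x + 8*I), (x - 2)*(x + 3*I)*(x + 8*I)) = x + 8*I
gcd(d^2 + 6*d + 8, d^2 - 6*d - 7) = 1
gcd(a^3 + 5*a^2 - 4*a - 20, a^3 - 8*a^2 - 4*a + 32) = a^2 - 4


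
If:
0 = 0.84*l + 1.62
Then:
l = -1.93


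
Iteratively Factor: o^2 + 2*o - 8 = (o - 2)*(o + 4)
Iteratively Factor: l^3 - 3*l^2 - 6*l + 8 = (l - 1)*(l^2 - 2*l - 8) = (l - 1)*(l + 2)*(l - 4)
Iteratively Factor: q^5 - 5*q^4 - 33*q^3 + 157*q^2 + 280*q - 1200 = (q - 5)*(q^4 - 33*q^2 - 8*q + 240) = (q - 5)*(q - 3)*(q^3 + 3*q^2 - 24*q - 80) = (q - 5)*(q - 3)*(q + 4)*(q^2 - q - 20) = (q - 5)*(q - 3)*(q + 4)^2*(q - 5)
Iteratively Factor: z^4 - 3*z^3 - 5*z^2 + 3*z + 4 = (z + 1)*(z^3 - 4*z^2 - z + 4) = (z - 4)*(z + 1)*(z^2 - 1) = (z - 4)*(z - 1)*(z + 1)*(z + 1)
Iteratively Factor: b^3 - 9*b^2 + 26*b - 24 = (b - 2)*(b^2 - 7*b + 12) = (b - 4)*(b - 2)*(b - 3)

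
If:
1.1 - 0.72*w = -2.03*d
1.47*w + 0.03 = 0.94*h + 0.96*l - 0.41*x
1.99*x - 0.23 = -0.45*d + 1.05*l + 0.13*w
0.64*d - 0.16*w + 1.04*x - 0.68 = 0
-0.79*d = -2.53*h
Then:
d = -0.35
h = -0.11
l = 1.37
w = 0.54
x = 0.95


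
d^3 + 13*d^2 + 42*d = d*(d + 6)*(d + 7)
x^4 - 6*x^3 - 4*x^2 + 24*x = x*(x - 6)*(x - 2)*(x + 2)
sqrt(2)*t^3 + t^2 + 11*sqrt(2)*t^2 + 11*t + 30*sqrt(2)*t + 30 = (t + 5)*(t + 6)*(sqrt(2)*t + 1)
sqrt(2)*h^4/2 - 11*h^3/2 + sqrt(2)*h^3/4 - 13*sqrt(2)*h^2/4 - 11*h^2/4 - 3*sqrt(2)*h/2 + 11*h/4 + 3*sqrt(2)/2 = (h/2 + 1/2)*(h - 1/2)*(h - 6*sqrt(2))*(sqrt(2)*h + 1)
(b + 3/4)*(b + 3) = b^2 + 15*b/4 + 9/4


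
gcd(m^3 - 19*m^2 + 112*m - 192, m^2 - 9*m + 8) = m - 8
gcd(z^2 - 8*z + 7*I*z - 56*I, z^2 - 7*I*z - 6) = 1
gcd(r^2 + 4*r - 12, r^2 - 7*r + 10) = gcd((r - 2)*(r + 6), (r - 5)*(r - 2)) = r - 2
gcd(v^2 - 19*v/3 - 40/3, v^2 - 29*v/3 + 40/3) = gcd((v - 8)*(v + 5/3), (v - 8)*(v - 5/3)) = v - 8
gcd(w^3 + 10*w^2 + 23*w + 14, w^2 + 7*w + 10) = w + 2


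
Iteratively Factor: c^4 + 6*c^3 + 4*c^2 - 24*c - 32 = (c - 2)*(c^3 + 8*c^2 + 20*c + 16) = (c - 2)*(c + 4)*(c^2 + 4*c + 4) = (c - 2)*(c + 2)*(c + 4)*(c + 2)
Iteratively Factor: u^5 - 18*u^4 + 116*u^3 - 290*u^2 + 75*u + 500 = (u - 5)*(u^4 - 13*u^3 + 51*u^2 - 35*u - 100) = (u - 5)*(u - 4)*(u^3 - 9*u^2 + 15*u + 25) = (u - 5)*(u - 4)*(u + 1)*(u^2 - 10*u + 25) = (u - 5)^2*(u - 4)*(u + 1)*(u - 5)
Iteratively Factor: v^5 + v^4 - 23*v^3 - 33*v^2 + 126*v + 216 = (v + 3)*(v^4 - 2*v^3 - 17*v^2 + 18*v + 72) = (v + 3)^2*(v^3 - 5*v^2 - 2*v + 24) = (v - 3)*(v + 3)^2*(v^2 - 2*v - 8) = (v - 3)*(v + 2)*(v + 3)^2*(v - 4)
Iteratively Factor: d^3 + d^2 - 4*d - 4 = (d + 1)*(d^2 - 4) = (d - 2)*(d + 1)*(d + 2)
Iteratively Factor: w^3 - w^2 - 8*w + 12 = (w - 2)*(w^2 + w - 6) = (w - 2)*(w + 3)*(w - 2)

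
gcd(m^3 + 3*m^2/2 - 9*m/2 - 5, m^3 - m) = m + 1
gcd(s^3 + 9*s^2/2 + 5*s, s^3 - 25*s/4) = s^2 + 5*s/2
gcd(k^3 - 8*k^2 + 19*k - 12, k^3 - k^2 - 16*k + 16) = k^2 - 5*k + 4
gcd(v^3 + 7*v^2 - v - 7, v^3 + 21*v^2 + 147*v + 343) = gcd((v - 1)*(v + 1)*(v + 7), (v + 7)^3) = v + 7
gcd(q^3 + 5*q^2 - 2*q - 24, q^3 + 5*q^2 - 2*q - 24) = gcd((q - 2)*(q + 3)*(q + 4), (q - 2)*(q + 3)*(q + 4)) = q^3 + 5*q^2 - 2*q - 24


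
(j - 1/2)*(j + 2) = j^2 + 3*j/2 - 1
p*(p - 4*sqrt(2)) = p^2 - 4*sqrt(2)*p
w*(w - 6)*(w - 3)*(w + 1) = w^4 - 8*w^3 + 9*w^2 + 18*w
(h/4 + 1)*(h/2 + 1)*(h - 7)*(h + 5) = h^4/8 + h^3/2 - 39*h^2/8 - 113*h/4 - 35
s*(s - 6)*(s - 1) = s^3 - 7*s^2 + 6*s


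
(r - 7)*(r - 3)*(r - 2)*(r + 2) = r^4 - 10*r^3 + 17*r^2 + 40*r - 84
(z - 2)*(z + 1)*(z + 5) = z^3 + 4*z^2 - 7*z - 10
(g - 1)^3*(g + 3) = g^4 - 6*g^2 + 8*g - 3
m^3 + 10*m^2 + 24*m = m*(m + 4)*(m + 6)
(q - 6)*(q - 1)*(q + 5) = q^3 - 2*q^2 - 29*q + 30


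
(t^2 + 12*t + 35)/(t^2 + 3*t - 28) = (t + 5)/(t - 4)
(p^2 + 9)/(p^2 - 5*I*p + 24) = (p - 3*I)/(p - 8*I)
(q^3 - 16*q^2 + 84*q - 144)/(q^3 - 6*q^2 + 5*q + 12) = (q^2 - 12*q + 36)/(q^2 - 2*q - 3)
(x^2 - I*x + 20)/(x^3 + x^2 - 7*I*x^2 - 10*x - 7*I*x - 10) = (x + 4*I)/(x^2 + x*(1 - 2*I) - 2*I)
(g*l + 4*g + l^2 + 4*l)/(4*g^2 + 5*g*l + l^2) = (l + 4)/(4*g + l)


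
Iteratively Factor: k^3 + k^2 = (k)*(k^2 + k) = k^2*(k + 1)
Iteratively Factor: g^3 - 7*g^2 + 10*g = (g)*(g^2 - 7*g + 10) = g*(g - 5)*(g - 2)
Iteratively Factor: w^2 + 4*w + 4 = (w + 2)*(w + 2)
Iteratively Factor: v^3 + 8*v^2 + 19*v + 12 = (v + 3)*(v^2 + 5*v + 4) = (v + 1)*(v + 3)*(v + 4)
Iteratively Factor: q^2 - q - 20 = (q - 5)*(q + 4)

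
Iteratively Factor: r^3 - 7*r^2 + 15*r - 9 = (r - 1)*(r^2 - 6*r + 9) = (r - 3)*(r - 1)*(r - 3)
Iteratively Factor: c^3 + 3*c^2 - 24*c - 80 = (c + 4)*(c^2 - c - 20) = (c + 4)^2*(c - 5)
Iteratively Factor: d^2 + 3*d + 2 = (d + 2)*(d + 1)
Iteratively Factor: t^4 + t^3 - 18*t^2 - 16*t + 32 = (t + 4)*(t^3 - 3*t^2 - 6*t + 8) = (t - 1)*(t + 4)*(t^2 - 2*t - 8) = (t - 1)*(t + 2)*(t + 4)*(t - 4)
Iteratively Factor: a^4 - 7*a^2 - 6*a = (a + 1)*(a^3 - a^2 - 6*a) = a*(a + 1)*(a^2 - a - 6) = a*(a + 1)*(a + 2)*(a - 3)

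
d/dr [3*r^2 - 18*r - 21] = 6*r - 18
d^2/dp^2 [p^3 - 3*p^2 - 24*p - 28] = 6*p - 6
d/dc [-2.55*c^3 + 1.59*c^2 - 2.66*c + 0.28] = -7.65*c^2 + 3.18*c - 2.66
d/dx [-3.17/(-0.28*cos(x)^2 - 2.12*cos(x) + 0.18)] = (1.7752*cos(x) + 6.7204)*sin(x)/(0.28*cos(x)^2 + 2.12*cos(x) - 0.18)^2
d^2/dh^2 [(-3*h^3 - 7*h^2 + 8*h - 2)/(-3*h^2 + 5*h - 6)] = 4*(27*h^3 - 297*h^2 + 333*h + 13)/(27*h^6 - 135*h^5 + 387*h^4 - 665*h^3 + 774*h^2 - 540*h + 216)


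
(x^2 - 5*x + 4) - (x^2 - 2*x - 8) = 12 - 3*x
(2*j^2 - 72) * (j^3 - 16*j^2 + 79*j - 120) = 2*j^5 - 32*j^4 + 86*j^3 + 912*j^2 - 5688*j + 8640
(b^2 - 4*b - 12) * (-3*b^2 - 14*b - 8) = -3*b^4 - 2*b^3 + 84*b^2 + 200*b + 96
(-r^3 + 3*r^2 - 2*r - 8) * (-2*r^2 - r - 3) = 2*r^5 - 5*r^4 + 4*r^3 + 9*r^2 + 14*r + 24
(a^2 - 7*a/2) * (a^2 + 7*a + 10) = a^4 + 7*a^3/2 - 29*a^2/2 - 35*a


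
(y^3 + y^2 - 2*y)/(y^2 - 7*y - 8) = y*(-y^2 - y + 2)/(-y^2 + 7*y + 8)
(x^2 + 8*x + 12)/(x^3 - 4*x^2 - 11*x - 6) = (x^2 + 8*x + 12)/(x^3 - 4*x^2 - 11*x - 6)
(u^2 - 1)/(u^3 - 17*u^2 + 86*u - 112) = (u^2 - 1)/(u^3 - 17*u^2 + 86*u - 112)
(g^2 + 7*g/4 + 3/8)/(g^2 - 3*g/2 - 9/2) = (g + 1/4)/(g - 3)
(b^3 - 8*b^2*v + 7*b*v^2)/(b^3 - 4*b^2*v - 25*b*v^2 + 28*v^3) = b/(b + 4*v)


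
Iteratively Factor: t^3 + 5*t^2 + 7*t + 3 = (t + 1)*(t^2 + 4*t + 3) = (t + 1)^2*(t + 3)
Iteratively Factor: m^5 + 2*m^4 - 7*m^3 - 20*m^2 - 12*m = (m + 2)*(m^4 - 7*m^2 - 6*m) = (m + 1)*(m + 2)*(m^3 - m^2 - 6*m) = m*(m + 1)*(m + 2)*(m^2 - m - 6) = m*(m - 3)*(m + 1)*(m + 2)*(m + 2)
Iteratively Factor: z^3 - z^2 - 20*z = (z + 4)*(z^2 - 5*z) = z*(z + 4)*(z - 5)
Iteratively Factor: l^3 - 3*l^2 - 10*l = (l)*(l^2 - 3*l - 10) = l*(l - 5)*(l + 2)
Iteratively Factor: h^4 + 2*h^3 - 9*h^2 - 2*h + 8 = (h + 4)*(h^3 - 2*h^2 - h + 2) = (h - 1)*(h + 4)*(h^2 - h - 2) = (h - 2)*(h - 1)*(h + 4)*(h + 1)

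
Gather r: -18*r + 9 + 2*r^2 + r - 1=2*r^2 - 17*r + 8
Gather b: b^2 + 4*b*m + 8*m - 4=b^2 + 4*b*m + 8*m - 4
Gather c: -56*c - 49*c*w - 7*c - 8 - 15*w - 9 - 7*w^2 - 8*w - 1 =c*(-49*w - 63) - 7*w^2 - 23*w - 18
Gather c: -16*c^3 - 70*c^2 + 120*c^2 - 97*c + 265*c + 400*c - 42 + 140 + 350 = -16*c^3 + 50*c^2 + 568*c + 448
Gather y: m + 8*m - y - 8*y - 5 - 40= 9*m - 9*y - 45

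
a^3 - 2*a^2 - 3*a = a*(a - 3)*(a + 1)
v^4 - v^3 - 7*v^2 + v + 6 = (v - 3)*(v - 1)*(v + 1)*(v + 2)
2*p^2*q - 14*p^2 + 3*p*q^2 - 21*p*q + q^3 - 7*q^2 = (p + q)*(2*p + q)*(q - 7)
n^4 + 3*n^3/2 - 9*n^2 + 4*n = n*(n - 2)*(n - 1/2)*(n + 4)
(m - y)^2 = m^2 - 2*m*y + y^2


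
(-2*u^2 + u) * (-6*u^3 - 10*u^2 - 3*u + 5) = 12*u^5 + 14*u^4 - 4*u^3 - 13*u^2 + 5*u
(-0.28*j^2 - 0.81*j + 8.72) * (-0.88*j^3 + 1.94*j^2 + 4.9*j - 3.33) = 0.2464*j^5 + 0.1696*j^4 - 10.617*j^3 + 13.8802*j^2 + 45.4253*j - 29.0376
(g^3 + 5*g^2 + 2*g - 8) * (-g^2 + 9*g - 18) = -g^5 + 4*g^4 + 25*g^3 - 64*g^2 - 108*g + 144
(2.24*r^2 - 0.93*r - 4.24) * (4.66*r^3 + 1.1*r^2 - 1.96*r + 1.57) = 10.4384*r^5 - 1.8698*r^4 - 25.1718*r^3 + 0.6756*r^2 + 6.8503*r - 6.6568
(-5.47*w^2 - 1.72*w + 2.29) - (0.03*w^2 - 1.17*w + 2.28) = -5.5*w^2 - 0.55*w + 0.0100000000000002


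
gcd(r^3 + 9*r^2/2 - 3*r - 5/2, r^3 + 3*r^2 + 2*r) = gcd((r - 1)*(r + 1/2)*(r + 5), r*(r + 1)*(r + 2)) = 1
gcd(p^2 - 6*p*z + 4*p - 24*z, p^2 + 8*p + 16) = p + 4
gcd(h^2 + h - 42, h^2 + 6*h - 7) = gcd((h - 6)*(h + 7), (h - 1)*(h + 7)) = h + 7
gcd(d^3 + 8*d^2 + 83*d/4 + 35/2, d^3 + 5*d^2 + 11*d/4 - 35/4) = d^2 + 6*d + 35/4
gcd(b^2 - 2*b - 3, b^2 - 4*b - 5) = b + 1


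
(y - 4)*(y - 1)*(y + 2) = y^3 - 3*y^2 - 6*y + 8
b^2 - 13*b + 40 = (b - 8)*(b - 5)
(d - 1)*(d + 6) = d^2 + 5*d - 6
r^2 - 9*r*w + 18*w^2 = (r - 6*w)*(r - 3*w)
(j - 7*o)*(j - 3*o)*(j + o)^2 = j^4 - 8*j^3*o + 2*j^2*o^2 + 32*j*o^3 + 21*o^4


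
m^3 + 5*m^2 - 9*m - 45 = (m - 3)*(m + 3)*(m + 5)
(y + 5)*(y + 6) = y^2 + 11*y + 30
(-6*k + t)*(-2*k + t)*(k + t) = 12*k^3 + 4*k^2*t - 7*k*t^2 + t^3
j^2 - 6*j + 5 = (j - 5)*(j - 1)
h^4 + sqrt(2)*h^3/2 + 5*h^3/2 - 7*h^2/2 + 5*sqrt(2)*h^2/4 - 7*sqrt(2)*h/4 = h*(h - 1)*(h + 7/2)*(h + sqrt(2)/2)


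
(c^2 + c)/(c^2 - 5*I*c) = (c + 1)/(c - 5*I)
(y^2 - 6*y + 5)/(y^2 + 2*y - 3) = (y - 5)/(y + 3)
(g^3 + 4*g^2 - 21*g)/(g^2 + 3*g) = (g^2 + 4*g - 21)/(g + 3)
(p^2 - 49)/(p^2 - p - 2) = (49 - p^2)/(-p^2 + p + 2)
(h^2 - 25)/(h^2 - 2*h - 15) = (h + 5)/(h + 3)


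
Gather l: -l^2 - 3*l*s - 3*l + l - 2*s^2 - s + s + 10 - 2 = -l^2 + l*(-3*s - 2) - 2*s^2 + 8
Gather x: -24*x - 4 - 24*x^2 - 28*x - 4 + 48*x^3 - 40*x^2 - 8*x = 48*x^3 - 64*x^2 - 60*x - 8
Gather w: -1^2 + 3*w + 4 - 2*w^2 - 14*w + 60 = -2*w^2 - 11*w + 63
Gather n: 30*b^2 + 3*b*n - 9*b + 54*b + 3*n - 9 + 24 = 30*b^2 + 45*b + n*(3*b + 3) + 15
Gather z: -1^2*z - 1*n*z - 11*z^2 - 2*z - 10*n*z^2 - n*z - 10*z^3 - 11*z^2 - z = -10*z^3 + z^2*(-10*n - 22) + z*(-2*n - 4)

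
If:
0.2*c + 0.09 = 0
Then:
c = -0.45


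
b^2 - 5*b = b*(b - 5)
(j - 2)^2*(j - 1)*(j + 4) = j^4 - j^3 - 12*j^2 + 28*j - 16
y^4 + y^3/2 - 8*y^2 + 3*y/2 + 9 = (y - 2)*(y - 3/2)*(y + 1)*(y + 3)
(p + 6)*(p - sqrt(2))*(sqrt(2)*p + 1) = sqrt(2)*p^3 - p^2 + 6*sqrt(2)*p^2 - 6*p - sqrt(2)*p - 6*sqrt(2)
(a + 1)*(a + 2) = a^2 + 3*a + 2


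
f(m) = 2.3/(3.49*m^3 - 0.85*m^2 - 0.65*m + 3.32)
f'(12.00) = -0.00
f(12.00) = 0.00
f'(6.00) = -0.00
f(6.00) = 0.00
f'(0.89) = -0.69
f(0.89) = 0.51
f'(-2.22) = -0.09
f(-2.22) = -0.06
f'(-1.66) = -0.37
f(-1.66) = -0.17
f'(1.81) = -0.17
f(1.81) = 0.11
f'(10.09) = -0.00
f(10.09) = 0.00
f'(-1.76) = -0.27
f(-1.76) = -0.13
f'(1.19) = -0.54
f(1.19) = 0.32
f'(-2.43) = -0.06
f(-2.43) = -0.05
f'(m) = 2.3*(-10.47*m^2 + 1.7*m + 0.65)/(3.49*m^3 - 0.85*m^2 - 0.65*m + 3.32)^2 = (-24.081*m^2 + 3.91*m + 1.495)/(3.49*m^3 - 0.85*m^2 - 0.65*m + 3.32)^2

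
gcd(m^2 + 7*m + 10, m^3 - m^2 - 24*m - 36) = m + 2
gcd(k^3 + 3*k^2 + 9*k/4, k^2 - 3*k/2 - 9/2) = k + 3/2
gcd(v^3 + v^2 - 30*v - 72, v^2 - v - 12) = v + 3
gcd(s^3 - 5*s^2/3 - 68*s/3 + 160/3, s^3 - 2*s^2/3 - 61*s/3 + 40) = s^2 + 7*s/3 - 40/3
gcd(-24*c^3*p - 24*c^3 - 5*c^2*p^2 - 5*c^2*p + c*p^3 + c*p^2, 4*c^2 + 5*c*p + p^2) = 1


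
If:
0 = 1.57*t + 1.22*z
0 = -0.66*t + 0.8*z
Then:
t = 0.00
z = 0.00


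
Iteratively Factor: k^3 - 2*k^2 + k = (k - 1)*(k^2 - k) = (k - 1)^2*(k)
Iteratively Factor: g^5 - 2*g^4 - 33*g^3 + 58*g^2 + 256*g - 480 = (g + 4)*(g^4 - 6*g^3 - 9*g^2 + 94*g - 120) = (g + 4)^2*(g^3 - 10*g^2 + 31*g - 30) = (g - 5)*(g + 4)^2*(g^2 - 5*g + 6) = (g - 5)*(g - 3)*(g + 4)^2*(g - 2)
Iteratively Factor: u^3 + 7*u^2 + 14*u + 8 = (u + 2)*(u^2 + 5*u + 4) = (u + 1)*(u + 2)*(u + 4)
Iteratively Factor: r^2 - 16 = (r + 4)*(r - 4)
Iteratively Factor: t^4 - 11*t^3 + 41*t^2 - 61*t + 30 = (t - 2)*(t^3 - 9*t^2 + 23*t - 15) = (t - 5)*(t - 2)*(t^2 - 4*t + 3) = (t - 5)*(t - 2)*(t - 1)*(t - 3)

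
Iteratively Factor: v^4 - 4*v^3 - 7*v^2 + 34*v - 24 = (v - 4)*(v^3 - 7*v + 6) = (v - 4)*(v + 3)*(v^2 - 3*v + 2) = (v - 4)*(v - 2)*(v + 3)*(v - 1)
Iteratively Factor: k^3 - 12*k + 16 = (k - 2)*(k^2 + 2*k - 8) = (k - 2)*(k + 4)*(k - 2)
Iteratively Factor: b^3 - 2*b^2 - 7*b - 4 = (b - 4)*(b^2 + 2*b + 1) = (b - 4)*(b + 1)*(b + 1)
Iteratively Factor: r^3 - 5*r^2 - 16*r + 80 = (r - 5)*(r^2 - 16) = (r - 5)*(r + 4)*(r - 4)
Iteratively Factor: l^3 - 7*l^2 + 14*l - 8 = (l - 4)*(l^2 - 3*l + 2) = (l - 4)*(l - 1)*(l - 2)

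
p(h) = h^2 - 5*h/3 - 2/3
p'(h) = 2*h - 5/3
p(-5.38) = 37.24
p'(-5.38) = -12.43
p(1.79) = -0.45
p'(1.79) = 1.91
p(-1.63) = 4.71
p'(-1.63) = -4.93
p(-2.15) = 7.54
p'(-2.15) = -5.97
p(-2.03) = 6.84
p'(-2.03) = -5.73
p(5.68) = 22.13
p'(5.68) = 9.69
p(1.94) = -0.14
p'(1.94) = 2.21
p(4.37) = 11.15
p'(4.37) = 7.07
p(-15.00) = 249.33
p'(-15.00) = -31.67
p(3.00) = 3.33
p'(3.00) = 4.33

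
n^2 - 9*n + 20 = (n - 5)*(n - 4)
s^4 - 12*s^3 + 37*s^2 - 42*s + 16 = (s - 8)*(s - 2)*(s - 1)^2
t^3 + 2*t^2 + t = t*(t + 1)^2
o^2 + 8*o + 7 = (o + 1)*(o + 7)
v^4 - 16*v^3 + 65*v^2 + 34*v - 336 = (v - 8)*(v - 7)*(v - 3)*(v + 2)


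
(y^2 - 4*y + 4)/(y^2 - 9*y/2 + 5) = 2*(y - 2)/(2*y - 5)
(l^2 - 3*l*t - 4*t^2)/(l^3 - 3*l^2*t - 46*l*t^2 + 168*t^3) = (-l - t)/(-l^2 - l*t + 42*t^2)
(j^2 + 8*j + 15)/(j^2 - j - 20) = (j^2 + 8*j + 15)/(j^2 - j - 20)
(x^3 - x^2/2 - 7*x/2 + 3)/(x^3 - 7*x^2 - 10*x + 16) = (x - 3/2)/(x - 8)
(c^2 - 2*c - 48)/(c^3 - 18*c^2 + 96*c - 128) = (c + 6)/(c^2 - 10*c + 16)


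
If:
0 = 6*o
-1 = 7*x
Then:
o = 0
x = -1/7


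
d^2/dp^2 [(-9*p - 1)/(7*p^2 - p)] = 2*(-441*p^3 - 147*p^2 + 21*p - 1)/(p^3*(343*p^3 - 147*p^2 + 21*p - 1))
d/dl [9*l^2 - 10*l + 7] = 18*l - 10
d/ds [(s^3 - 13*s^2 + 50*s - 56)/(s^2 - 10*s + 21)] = (s^2 - 6*s + 10)/(s^2 - 6*s + 9)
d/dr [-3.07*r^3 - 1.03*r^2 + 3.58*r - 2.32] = -9.21*r^2 - 2.06*r + 3.58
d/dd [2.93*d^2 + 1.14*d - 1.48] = 5.86*d + 1.14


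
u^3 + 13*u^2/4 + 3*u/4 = u*(u + 1/4)*(u + 3)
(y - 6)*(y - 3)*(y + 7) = y^3 - 2*y^2 - 45*y + 126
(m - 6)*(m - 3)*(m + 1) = m^3 - 8*m^2 + 9*m + 18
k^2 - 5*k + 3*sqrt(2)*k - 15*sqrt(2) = (k - 5)*(k + 3*sqrt(2))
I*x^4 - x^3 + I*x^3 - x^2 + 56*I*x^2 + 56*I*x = x*(x - 7*I)*(x + 8*I)*(I*x + I)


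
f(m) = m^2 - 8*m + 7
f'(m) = 2*m - 8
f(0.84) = 0.99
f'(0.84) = -6.32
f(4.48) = -8.77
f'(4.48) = 0.96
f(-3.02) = 40.28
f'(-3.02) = -14.04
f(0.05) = 6.60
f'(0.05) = -7.90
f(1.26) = -1.49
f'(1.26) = -5.48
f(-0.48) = 11.07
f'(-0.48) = -8.96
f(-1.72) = 23.72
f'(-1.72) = -11.44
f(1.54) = -2.95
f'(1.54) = -4.92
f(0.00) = 7.00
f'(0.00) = -8.00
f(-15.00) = 352.00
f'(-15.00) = -38.00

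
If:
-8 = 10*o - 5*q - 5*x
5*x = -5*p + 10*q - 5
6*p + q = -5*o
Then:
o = 19*x/31 - 74/155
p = 9/31 - 17*x/31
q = 7*x/31 + 20/31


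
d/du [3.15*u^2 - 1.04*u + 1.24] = 6.3*u - 1.04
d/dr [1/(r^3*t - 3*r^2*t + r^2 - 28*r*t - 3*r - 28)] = (-3*r^2*t + 6*r*t - 2*r + 28*t + 3)/(-r^3*t + 3*r^2*t - r^2 + 28*r*t + 3*r + 28)^2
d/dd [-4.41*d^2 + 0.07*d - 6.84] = 0.07 - 8.82*d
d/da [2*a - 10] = 2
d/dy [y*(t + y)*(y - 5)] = y*(t + y) + y*(y - 5) + (t + y)*(y - 5)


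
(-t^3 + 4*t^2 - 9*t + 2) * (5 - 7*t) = 7*t^4 - 33*t^3 + 83*t^2 - 59*t + 10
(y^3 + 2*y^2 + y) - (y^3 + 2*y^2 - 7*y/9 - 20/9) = 16*y/9 + 20/9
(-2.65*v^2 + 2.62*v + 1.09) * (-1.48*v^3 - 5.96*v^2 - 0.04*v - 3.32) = 3.922*v^5 + 11.9164*v^4 - 17.1224*v^3 + 2.1968*v^2 - 8.742*v - 3.6188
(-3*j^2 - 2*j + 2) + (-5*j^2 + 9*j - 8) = -8*j^2 + 7*j - 6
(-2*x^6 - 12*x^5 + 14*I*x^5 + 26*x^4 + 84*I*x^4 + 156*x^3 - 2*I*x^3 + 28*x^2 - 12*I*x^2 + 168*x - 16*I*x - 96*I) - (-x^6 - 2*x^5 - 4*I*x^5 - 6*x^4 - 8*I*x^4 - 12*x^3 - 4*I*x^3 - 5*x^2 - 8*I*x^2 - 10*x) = -x^6 - 10*x^5 + 18*I*x^5 + 32*x^4 + 92*I*x^4 + 168*x^3 + 2*I*x^3 + 33*x^2 - 4*I*x^2 + 178*x - 16*I*x - 96*I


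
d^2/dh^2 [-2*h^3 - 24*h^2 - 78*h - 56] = -12*h - 48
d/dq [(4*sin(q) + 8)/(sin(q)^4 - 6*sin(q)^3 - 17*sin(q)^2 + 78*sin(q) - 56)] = 4*(-3*sin(q)^4 + 4*sin(q)^3 + 53*sin(q)^2 + 68*sin(q) - 212)*cos(q)/((sin(q) - 7)^2*(sin(q) - 2)^2*(sin(q) - 1)^2*(sin(q) + 4)^2)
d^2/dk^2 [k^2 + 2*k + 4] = 2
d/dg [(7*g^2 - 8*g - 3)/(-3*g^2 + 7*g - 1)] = (25*g^2 - 32*g + 29)/(9*g^4 - 42*g^3 + 55*g^2 - 14*g + 1)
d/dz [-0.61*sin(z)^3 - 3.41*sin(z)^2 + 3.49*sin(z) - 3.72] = (-1.83*sin(z)^2 - 6.82*sin(z) + 3.49)*cos(z)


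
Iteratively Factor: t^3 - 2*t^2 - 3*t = (t)*(t^2 - 2*t - 3) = t*(t + 1)*(t - 3)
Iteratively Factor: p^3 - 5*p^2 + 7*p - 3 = (p - 1)*(p^2 - 4*p + 3) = (p - 3)*(p - 1)*(p - 1)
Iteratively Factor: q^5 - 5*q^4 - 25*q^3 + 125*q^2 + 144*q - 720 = (q + 4)*(q^4 - 9*q^3 + 11*q^2 + 81*q - 180) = (q - 5)*(q + 4)*(q^3 - 4*q^2 - 9*q + 36) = (q - 5)*(q - 4)*(q + 4)*(q^2 - 9) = (q - 5)*(q - 4)*(q + 3)*(q + 4)*(q - 3)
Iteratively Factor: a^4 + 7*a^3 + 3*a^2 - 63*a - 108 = (a - 3)*(a^3 + 10*a^2 + 33*a + 36) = (a - 3)*(a + 3)*(a^2 + 7*a + 12) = (a - 3)*(a + 3)*(a + 4)*(a + 3)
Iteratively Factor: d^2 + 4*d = (d + 4)*(d)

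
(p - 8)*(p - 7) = p^2 - 15*p + 56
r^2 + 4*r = r*(r + 4)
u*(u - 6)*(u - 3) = u^3 - 9*u^2 + 18*u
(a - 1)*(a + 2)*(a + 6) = a^3 + 7*a^2 + 4*a - 12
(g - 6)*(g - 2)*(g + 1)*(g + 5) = g^4 - 2*g^3 - 31*g^2 + 32*g + 60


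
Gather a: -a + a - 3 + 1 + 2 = 0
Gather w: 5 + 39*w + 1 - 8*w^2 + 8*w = -8*w^2 + 47*w + 6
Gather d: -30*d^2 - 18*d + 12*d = -30*d^2 - 6*d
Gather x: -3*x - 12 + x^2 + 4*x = x^2 + x - 12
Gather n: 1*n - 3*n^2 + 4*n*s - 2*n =-3*n^2 + n*(4*s - 1)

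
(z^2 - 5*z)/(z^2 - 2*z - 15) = z/(z + 3)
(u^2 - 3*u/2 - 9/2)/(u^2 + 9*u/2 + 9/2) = (u - 3)/(u + 3)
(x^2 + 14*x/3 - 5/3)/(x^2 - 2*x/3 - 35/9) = 3*(-3*x^2 - 14*x + 5)/(-9*x^2 + 6*x + 35)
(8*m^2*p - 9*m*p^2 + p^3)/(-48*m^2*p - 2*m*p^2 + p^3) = (-m + p)/(6*m + p)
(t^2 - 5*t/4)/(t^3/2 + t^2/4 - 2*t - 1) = t*(4*t - 5)/(2*t^3 + t^2 - 8*t - 4)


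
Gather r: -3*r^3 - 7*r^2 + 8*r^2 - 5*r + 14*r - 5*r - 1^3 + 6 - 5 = -3*r^3 + r^2 + 4*r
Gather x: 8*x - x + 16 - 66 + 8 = 7*x - 42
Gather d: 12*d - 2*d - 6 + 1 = 10*d - 5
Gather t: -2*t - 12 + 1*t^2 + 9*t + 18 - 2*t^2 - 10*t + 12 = -t^2 - 3*t + 18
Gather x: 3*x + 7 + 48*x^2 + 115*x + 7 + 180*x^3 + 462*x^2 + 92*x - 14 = 180*x^3 + 510*x^2 + 210*x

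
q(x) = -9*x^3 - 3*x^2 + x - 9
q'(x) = -27*x^2 - 6*x + 1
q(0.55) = -10.85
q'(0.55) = -10.47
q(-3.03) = 210.79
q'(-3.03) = -228.70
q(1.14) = -25.09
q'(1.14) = -40.93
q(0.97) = -19.07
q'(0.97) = -30.22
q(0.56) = -10.96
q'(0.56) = -10.83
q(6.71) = -2856.37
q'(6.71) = -1254.91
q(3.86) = -567.45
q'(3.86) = -424.45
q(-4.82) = 924.30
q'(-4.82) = -597.35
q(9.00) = -6804.00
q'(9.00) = -2240.00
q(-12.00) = 15099.00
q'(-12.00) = -3815.00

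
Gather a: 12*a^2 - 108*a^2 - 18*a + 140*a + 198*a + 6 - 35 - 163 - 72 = -96*a^2 + 320*a - 264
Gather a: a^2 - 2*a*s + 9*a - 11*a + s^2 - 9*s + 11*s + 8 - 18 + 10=a^2 + a*(-2*s - 2) + s^2 + 2*s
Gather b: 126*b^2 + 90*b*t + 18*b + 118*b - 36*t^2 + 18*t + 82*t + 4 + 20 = 126*b^2 + b*(90*t + 136) - 36*t^2 + 100*t + 24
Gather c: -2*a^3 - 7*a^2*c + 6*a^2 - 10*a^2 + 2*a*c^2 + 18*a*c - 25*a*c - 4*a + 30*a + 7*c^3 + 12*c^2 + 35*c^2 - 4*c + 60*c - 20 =-2*a^3 - 4*a^2 + 26*a + 7*c^3 + c^2*(2*a + 47) + c*(-7*a^2 - 7*a + 56) - 20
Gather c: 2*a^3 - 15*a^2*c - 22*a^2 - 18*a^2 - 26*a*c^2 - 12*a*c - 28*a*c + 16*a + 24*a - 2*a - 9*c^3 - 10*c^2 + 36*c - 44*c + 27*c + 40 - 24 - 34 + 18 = 2*a^3 - 40*a^2 + 38*a - 9*c^3 + c^2*(-26*a - 10) + c*(-15*a^2 - 40*a + 19)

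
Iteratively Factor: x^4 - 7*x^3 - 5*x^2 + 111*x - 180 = (x + 4)*(x^3 - 11*x^2 + 39*x - 45) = (x - 5)*(x + 4)*(x^2 - 6*x + 9) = (x - 5)*(x - 3)*(x + 4)*(x - 3)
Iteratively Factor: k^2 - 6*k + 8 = (k - 2)*(k - 4)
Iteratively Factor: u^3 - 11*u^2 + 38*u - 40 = (u - 4)*(u^2 - 7*u + 10) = (u - 4)*(u - 2)*(u - 5)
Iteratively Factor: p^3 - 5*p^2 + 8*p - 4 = (p - 2)*(p^2 - 3*p + 2) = (p - 2)*(p - 1)*(p - 2)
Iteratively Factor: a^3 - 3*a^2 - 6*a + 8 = (a - 4)*(a^2 + a - 2) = (a - 4)*(a - 1)*(a + 2)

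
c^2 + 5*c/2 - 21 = (c - 7/2)*(c + 6)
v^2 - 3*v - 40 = (v - 8)*(v + 5)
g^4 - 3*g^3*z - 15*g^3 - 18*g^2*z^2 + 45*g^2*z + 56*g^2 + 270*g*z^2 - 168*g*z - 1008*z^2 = (g - 8)*(g - 7)*(g - 6*z)*(g + 3*z)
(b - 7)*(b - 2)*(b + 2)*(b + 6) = b^4 - b^3 - 46*b^2 + 4*b + 168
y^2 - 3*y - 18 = (y - 6)*(y + 3)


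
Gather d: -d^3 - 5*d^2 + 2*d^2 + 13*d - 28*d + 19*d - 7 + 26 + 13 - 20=-d^3 - 3*d^2 + 4*d + 12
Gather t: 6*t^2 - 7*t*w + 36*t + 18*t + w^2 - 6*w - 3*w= 6*t^2 + t*(54 - 7*w) + w^2 - 9*w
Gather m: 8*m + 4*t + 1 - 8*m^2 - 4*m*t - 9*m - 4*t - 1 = -8*m^2 + m*(-4*t - 1)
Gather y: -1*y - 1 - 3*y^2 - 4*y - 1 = -3*y^2 - 5*y - 2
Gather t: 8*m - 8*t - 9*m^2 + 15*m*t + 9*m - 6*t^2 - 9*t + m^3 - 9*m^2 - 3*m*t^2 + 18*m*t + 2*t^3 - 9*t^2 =m^3 - 18*m^2 + 17*m + 2*t^3 + t^2*(-3*m - 15) + t*(33*m - 17)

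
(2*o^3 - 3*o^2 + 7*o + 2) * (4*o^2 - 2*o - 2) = 8*o^5 - 16*o^4 + 30*o^3 - 18*o - 4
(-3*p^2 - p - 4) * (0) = 0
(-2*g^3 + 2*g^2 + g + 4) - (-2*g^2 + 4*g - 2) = -2*g^3 + 4*g^2 - 3*g + 6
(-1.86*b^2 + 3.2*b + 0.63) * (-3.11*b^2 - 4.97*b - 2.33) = 5.7846*b^4 - 0.707800000000001*b^3 - 13.5295*b^2 - 10.5871*b - 1.4679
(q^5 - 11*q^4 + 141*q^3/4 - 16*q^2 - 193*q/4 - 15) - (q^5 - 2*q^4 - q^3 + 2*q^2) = -9*q^4 + 145*q^3/4 - 18*q^2 - 193*q/4 - 15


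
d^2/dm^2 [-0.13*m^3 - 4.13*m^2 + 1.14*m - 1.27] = -0.78*m - 8.26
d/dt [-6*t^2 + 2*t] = 2 - 12*t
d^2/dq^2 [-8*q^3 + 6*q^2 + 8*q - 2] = 12 - 48*q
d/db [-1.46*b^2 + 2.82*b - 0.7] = 2.82 - 2.92*b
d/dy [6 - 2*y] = -2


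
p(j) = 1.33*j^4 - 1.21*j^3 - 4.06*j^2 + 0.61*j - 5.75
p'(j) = 5.32*j^3 - 3.63*j^2 - 8.12*j + 0.61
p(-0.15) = -5.93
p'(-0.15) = 1.73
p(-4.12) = 390.65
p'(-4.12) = -399.60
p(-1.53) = -4.57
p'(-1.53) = -14.52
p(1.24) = -10.40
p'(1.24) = -4.90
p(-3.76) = 264.71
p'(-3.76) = -302.98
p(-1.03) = -7.87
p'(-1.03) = -0.69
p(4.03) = 202.38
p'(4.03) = 257.13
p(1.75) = -11.13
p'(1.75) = 3.80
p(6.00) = 1314.07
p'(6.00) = 970.33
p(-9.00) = 9268.12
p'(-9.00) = -4098.62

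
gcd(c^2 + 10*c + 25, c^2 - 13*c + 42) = 1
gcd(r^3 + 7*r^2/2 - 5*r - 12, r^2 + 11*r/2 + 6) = r^2 + 11*r/2 + 6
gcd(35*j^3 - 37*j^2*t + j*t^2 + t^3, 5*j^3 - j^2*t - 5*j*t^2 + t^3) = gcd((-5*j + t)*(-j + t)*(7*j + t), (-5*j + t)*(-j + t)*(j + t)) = 5*j^2 - 6*j*t + t^2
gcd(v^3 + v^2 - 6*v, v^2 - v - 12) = v + 3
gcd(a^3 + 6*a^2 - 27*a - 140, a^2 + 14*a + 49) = a + 7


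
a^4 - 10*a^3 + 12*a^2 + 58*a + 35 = (a - 7)*(a - 5)*(a + 1)^2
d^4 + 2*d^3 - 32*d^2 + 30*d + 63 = (d - 3)^2*(d + 1)*(d + 7)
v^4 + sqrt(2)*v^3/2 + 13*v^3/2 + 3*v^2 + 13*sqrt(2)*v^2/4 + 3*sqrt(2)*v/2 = v*(v + 1/2)*(v + 6)*(v + sqrt(2)/2)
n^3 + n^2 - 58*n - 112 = (n - 8)*(n + 2)*(n + 7)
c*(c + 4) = c^2 + 4*c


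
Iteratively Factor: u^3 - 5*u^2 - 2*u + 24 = (u - 4)*(u^2 - u - 6) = (u - 4)*(u + 2)*(u - 3)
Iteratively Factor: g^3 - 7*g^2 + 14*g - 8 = (g - 1)*(g^2 - 6*g + 8) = (g - 4)*(g - 1)*(g - 2)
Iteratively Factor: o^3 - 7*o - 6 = (o - 3)*(o^2 + 3*o + 2) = (o - 3)*(o + 2)*(o + 1)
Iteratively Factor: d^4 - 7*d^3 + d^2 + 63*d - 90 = (d - 3)*(d^3 - 4*d^2 - 11*d + 30) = (d - 5)*(d - 3)*(d^2 + d - 6) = (d - 5)*(d - 3)*(d - 2)*(d + 3)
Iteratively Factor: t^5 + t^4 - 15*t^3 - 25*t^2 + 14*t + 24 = (t + 3)*(t^4 - 2*t^3 - 9*t^2 + 2*t + 8) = (t + 2)*(t + 3)*(t^3 - 4*t^2 - t + 4) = (t + 1)*(t + 2)*(t + 3)*(t^2 - 5*t + 4) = (t - 1)*(t + 1)*(t + 2)*(t + 3)*(t - 4)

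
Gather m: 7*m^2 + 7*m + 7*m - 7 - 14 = 7*m^2 + 14*m - 21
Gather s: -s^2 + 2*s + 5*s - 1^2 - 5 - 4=-s^2 + 7*s - 10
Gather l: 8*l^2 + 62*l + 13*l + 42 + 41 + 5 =8*l^2 + 75*l + 88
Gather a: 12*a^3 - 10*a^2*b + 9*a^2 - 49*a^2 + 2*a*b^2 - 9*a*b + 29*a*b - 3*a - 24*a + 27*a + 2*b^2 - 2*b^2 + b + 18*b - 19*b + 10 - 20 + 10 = 12*a^3 + a^2*(-10*b - 40) + a*(2*b^2 + 20*b)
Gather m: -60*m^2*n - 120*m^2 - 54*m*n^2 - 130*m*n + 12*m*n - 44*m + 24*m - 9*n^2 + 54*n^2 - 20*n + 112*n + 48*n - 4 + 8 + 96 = m^2*(-60*n - 120) + m*(-54*n^2 - 118*n - 20) + 45*n^2 + 140*n + 100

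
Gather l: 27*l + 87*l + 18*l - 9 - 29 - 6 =132*l - 44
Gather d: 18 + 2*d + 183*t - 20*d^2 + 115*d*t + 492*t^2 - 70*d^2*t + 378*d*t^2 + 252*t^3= d^2*(-70*t - 20) + d*(378*t^2 + 115*t + 2) + 252*t^3 + 492*t^2 + 183*t + 18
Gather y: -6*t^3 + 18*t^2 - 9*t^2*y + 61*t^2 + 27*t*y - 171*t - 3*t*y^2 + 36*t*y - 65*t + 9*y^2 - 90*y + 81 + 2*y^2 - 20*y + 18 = -6*t^3 + 79*t^2 - 236*t + y^2*(11 - 3*t) + y*(-9*t^2 + 63*t - 110) + 99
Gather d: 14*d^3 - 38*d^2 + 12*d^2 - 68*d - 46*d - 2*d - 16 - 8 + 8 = 14*d^3 - 26*d^2 - 116*d - 16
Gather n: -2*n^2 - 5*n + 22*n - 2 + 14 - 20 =-2*n^2 + 17*n - 8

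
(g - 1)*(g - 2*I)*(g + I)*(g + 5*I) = g^4 - g^3 + 4*I*g^3 + 7*g^2 - 4*I*g^2 - 7*g + 10*I*g - 10*I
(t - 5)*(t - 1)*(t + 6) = t^3 - 31*t + 30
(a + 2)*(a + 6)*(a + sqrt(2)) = a^3 + sqrt(2)*a^2 + 8*a^2 + 8*sqrt(2)*a + 12*a + 12*sqrt(2)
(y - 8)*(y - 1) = y^2 - 9*y + 8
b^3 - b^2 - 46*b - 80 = (b - 8)*(b + 2)*(b + 5)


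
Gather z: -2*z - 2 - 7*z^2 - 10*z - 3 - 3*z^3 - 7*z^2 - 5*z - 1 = -3*z^3 - 14*z^2 - 17*z - 6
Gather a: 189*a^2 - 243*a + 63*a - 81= 189*a^2 - 180*a - 81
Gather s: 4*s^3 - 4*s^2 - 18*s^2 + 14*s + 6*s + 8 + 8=4*s^3 - 22*s^2 + 20*s + 16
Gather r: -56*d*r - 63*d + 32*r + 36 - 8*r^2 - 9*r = -63*d - 8*r^2 + r*(23 - 56*d) + 36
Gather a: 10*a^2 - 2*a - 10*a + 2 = 10*a^2 - 12*a + 2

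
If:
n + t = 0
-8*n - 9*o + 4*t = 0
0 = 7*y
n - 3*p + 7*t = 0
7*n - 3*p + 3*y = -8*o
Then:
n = 0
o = 0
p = 0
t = 0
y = 0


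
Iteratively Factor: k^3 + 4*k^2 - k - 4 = (k - 1)*(k^2 + 5*k + 4) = (k - 1)*(k + 1)*(k + 4)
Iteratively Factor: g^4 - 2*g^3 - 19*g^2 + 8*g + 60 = (g + 3)*(g^3 - 5*g^2 - 4*g + 20) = (g - 2)*(g + 3)*(g^2 - 3*g - 10) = (g - 5)*(g - 2)*(g + 3)*(g + 2)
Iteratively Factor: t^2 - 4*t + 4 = (t - 2)*(t - 2)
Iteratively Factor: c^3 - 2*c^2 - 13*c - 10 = (c + 1)*(c^2 - 3*c - 10) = (c - 5)*(c + 1)*(c + 2)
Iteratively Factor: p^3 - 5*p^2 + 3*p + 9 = (p - 3)*(p^2 - 2*p - 3) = (p - 3)*(p + 1)*(p - 3)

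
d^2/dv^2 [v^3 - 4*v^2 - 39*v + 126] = 6*v - 8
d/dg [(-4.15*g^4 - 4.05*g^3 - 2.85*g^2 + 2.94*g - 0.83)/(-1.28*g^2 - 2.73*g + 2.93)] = (10.624*g^5 + 39.1725*g^4 - 26.525*g^3 - 24.0558*g^2 - 18.8258*g + 6.3483)/(1.6384*g^4 + 6.9888*g^3 - 0.0479000000000012*g^2 - 15.9978*g + 8.5849)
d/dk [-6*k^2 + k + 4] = 1 - 12*k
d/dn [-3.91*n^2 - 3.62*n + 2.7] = -7.82*n - 3.62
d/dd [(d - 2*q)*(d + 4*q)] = 2*d + 2*q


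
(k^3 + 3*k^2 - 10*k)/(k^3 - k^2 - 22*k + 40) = k/(k - 4)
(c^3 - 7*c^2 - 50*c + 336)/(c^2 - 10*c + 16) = (c^2 + c - 42)/(c - 2)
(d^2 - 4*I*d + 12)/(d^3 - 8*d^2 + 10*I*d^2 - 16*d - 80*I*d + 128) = (d - 6*I)/(d^2 + 8*d*(-1 + I) - 64*I)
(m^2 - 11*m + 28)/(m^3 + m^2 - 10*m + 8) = (m^2 - 11*m + 28)/(m^3 + m^2 - 10*m + 8)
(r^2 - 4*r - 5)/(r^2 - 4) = (r^2 - 4*r - 5)/(r^2 - 4)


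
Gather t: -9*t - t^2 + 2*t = -t^2 - 7*t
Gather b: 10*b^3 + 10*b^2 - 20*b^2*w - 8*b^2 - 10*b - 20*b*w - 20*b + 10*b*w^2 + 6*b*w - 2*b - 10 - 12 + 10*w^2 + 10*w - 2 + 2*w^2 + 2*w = 10*b^3 + b^2*(2 - 20*w) + b*(10*w^2 - 14*w - 32) + 12*w^2 + 12*w - 24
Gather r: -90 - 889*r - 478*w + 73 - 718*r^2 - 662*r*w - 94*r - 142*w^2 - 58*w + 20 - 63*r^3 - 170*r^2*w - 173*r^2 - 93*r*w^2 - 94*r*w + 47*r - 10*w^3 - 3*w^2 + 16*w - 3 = -63*r^3 + r^2*(-170*w - 891) + r*(-93*w^2 - 756*w - 936) - 10*w^3 - 145*w^2 - 520*w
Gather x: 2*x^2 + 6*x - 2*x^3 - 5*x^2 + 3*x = -2*x^3 - 3*x^2 + 9*x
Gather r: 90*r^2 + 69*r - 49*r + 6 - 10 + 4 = 90*r^2 + 20*r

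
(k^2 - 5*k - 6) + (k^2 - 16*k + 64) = 2*k^2 - 21*k + 58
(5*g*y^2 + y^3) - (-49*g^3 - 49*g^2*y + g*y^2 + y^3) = 49*g^3 + 49*g^2*y + 4*g*y^2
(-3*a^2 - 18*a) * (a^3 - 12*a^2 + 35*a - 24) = -3*a^5 + 18*a^4 + 111*a^3 - 558*a^2 + 432*a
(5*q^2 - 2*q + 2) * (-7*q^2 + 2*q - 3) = -35*q^4 + 24*q^3 - 33*q^2 + 10*q - 6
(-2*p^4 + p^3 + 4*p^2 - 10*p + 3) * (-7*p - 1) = 14*p^5 - 5*p^4 - 29*p^3 + 66*p^2 - 11*p - 3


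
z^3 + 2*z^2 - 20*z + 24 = (z - 2)^2*(z + 6)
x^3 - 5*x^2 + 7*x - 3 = (x - 3)*(x - 1)^2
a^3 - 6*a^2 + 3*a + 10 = (a - 5)*(a - 2)*(a + 1)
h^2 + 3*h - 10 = (h - 2)*(h + 5)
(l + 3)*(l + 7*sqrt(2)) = l^2 + 3*l + 7*sqrt(2)*l + 21*sqrt(2)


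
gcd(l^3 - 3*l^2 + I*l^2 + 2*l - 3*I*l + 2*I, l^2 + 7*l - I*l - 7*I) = 1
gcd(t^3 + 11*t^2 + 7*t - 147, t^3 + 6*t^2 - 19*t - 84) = t + 7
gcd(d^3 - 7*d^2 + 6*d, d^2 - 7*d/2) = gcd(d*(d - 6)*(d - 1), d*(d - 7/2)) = d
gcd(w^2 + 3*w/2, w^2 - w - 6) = 1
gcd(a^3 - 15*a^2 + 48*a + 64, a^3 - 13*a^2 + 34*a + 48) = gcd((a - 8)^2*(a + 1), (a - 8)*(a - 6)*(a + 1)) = a^2 - 7*a - 8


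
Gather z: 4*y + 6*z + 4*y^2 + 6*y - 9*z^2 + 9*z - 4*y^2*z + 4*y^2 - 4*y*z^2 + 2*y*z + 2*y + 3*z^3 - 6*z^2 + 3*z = 8*y^2 + 12*y + 3*z^3 + z^2*(-4*y - 15) + z*(-4*y^2 + 2*y + 18)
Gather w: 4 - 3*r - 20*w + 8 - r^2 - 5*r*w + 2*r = -r^2 - r + w*(-5*r - 20) + 12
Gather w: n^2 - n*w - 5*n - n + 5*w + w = n^2 - 6*n + w*(6 - n)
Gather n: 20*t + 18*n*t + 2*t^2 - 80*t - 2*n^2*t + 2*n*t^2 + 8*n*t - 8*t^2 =-2*n^2*t + n*(2*t^2 + 26*t) - 6*t^2 - 60*t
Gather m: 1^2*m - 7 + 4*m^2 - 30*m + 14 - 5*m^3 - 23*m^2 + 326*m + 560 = -5*m^3 - 19*m^2 + 297*m + 567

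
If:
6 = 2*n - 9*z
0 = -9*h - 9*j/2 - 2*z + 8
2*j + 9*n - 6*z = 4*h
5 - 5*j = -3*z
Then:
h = 275/358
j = 101/179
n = -48/179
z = -130/179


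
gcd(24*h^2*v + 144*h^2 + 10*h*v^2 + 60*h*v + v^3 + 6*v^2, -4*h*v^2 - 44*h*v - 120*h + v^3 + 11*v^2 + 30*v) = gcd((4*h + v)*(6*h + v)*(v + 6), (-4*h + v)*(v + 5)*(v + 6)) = v + 6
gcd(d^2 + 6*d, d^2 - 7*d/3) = d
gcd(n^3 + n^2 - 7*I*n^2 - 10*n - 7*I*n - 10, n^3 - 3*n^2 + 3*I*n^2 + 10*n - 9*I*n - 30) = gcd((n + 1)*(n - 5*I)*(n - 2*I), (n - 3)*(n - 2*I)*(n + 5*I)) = n - 2*I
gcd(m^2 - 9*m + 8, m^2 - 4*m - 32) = m - 8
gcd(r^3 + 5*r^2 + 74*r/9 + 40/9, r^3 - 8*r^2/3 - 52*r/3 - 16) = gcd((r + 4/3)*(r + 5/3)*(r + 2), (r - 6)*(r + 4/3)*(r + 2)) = r^2 + 10*r/3 + 8/3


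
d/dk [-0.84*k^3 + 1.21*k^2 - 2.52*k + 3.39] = -2.52*k^2 + 2.42*k - 2.52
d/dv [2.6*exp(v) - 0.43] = 2.6*exp(v)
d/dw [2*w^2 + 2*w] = 4*w + 2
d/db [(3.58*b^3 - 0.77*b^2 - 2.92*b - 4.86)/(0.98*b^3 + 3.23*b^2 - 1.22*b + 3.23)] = (12.318*b^4 - 3.012*b^3 + 59.3496*b^2 + 26.4214*b - 15.3608)/(0.9604*b^6 + 6.3308*b^5 + 8.0417*b^4 - 1.5504*b^3 + 22.3542*b^2 - 7.8812*b + 10.4329)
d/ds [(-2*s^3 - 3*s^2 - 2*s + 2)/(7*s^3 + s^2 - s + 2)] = (19*s^4 + 32*s^3 - 49*s^2 - 16*s - 2)/(49*s^6 + 14*s^5 - 13*s^4 + 26*s^3 + 5*s^2 - 4*s + 4)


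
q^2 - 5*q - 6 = (q - 6)*(q + 1)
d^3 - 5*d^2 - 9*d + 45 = (d - 5)*(d - 3)*(d + 3)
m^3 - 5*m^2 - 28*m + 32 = (m - 8)*(m - 1)*(m + 4)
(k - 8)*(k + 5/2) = k^2 - 11*k/2 - 20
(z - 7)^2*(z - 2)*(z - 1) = z^4 - 17*z^3 + 93*z^2 - 175*z + 98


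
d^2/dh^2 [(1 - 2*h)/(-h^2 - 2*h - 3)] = 2*(4*(h + 1)^2*(2*h - 1) - 3*(2*h + 1)*(h^2 + 2*h + 3))/(h^2 + 2*h + 3)^3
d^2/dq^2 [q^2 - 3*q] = 2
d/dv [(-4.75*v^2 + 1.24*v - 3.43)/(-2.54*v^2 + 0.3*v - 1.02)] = (1.7246*v^2 - 7.7344*v - 0.2358)/(6.4516*v^4 - 1.524*v^3 + 5.2716*v^2 - 0.612*v + 1.0404)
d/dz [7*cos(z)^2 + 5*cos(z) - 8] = -(14*cos(z) + 5)*sin(z)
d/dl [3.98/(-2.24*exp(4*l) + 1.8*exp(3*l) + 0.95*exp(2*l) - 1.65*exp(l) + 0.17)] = (35.6608*exp(3*l) - 21.492*exp(2*l) - 7.562*exp(l) + 6.567)*exp(l)/(-2.24*exp(4*l) + 1.8*exp(3*l) + 0.95*exp(2*l) - 1.65*exp(l) + 0.17)^2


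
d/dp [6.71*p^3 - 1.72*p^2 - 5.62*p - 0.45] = 20.13*p^2 - 3.44*p - 5.62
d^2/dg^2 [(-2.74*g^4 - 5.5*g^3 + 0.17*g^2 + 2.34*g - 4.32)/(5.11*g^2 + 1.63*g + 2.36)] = (-143.094308*g^6 - 136.933692*g^5 - 241.93926*g^4 + 54.1586539999998*g^3 - 999.199272*g^2 - 569.00904*g + 65.129968)/(133.432831*g^6 + 127.688169*g^5 + 225.603945*g^4 + 122.273635*g^3 + 104.19282*g^2 + 27.235344*g + 13.144256)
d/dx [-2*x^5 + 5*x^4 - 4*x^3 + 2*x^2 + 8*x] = -10*x^4 + 20*x^3 - 12*x^2 + 4*x + 8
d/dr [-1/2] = 0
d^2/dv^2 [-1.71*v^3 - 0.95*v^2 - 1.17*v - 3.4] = -10.26*v - 1.9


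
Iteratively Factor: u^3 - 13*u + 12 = (u + 4)*(u^2 - 4*u + 3) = (u - 3)*(u + 4)*(u - 1)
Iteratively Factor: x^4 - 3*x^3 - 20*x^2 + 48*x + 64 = (x + 1)*(x^3 - 4*x^2 - 16*x + 64) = (x - 4)*(x + 1)*(x^2 - 16) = (x - 4)^2*(x + 1)*(x + 4)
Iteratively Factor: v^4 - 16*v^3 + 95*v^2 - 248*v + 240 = (v - 4)*(v^3 - 12*v^2 + 47*v - 60) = (v - 4)^2*(v^2 - 8*v + 15) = (v - 5)*(v - 4)^2*(v - 3)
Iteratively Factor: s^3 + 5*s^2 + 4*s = (s)*(s^2 + 5*s + 4) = s*(s + 4)*(s + 1)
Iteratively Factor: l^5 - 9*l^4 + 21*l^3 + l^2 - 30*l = (l - 2)*(l^4 - 7*l^3 + 7*l^2 + 15*l) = (l - 2)*(l + 1)*(l^3 - 8*l^2 + 15*l) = (l - 3)*(l - 2)*(l + 1)*(l^2 - 5*l) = (l - 5)*(l - 3)*(l - 2)*(l + 1)*(l)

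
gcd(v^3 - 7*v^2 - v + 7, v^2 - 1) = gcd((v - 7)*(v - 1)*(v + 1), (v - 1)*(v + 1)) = v^2 - 1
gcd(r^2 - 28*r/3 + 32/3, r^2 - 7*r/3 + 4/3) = r - 4/3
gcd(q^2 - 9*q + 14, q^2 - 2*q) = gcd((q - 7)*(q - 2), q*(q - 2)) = q - 2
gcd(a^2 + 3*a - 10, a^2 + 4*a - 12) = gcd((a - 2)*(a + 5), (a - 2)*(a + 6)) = a - 2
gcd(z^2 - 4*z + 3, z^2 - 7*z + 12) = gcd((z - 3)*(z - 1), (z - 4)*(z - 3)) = z - 3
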